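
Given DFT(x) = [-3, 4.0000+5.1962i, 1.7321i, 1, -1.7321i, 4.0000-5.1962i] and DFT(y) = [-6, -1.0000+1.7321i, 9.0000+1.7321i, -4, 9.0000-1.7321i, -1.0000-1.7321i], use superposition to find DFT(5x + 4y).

By linearity: DFT(5x + 4y) = 5·DFT(x) + 4·DFT(y)
= 5·[-3, 4.0000+5.1962i, 1.7321i, 1, -1.7321i, 4.0000-5.1962i] + 4·[-6, -1.0000+1.7321i, 9.0000+1.7321i, -4, 9.0000-1.7321i, -1.0000-1.7321i]

Computing element-wise:
Z[0] = 5·(-3) + 4·(-6) = -39
Z[1] = 5·(4.0000+5.1962i) + 4·(-1.0000+1.7321i) = 16.0000+32.9094i
Z[2] = 5·(1.7321i) + 4·(9.0000+1.7321i) = 36.0000+15.5889i
Z[3] = 5·(1) + 4·(-4) = -11
Z[4] = 5·(-1.7321i) + 4·(9.0000-1.7321i) = 36.0000-15.5889i
Z[5] = 5·(4.0000-5.1962i) + 4·(-1.0000-1.7321i) = 16.0000-32.9094i

DFT(5x + 4y) = 5·X + 4·Y = [-39, 16.0000+32.9094i, 36.0000+15.5889i, -11, 36.0000-15.5889i, 16.0000-32.9094i]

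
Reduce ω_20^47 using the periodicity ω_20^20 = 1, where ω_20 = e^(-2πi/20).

Since ω_20^20 = 1, powers reduce modulo 20.
47 mod 20 = 7
So ω_20^47 = ω_20^7 = e^(-2πi·7/20)

ω_20^47 = ω_20^7 = -0.5878-0.8090i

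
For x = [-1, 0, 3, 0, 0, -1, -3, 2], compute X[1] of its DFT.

X[1] = Σ(n=0 to 7) x[n] · ω_8^(1n) where ω_8 = e^(-2πi/8)
= (-1)·ω_8^0 + (0)·ω_8^1 + (3)·ω_8^2 + (0)·ω_8^3 + (0)·ω_8^4 + (-1)·ω_8^5 + (-3)·ω_8^6 + (2)·ω_8^7

X[1] = 1.1213-5.2929i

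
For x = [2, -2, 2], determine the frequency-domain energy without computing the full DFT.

Parseval: Σ|x[n]|² = (1/N)Σ|X[k]|², so Σ|X[k]|² = N·Σ|x[n]|² = 3·12.0000

Σ|X[k]|² = N·Σ|x[n]|² = 3·12.0000 = 36.0000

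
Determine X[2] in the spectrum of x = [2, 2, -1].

X[2] = Σ(n=0 to 2) x[n] · ω_3^(2n) where ω_3 = e^(-2πi/3)
= (2)·ω_3^0 + (2)·ω_3^2 + (-1)·ω_3^4

X[2] = 1.5000+2.5981i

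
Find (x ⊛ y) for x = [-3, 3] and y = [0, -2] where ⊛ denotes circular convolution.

(x ⊛ y)[n] = Σ(m=0 to 1) x[m] · y[(n-m) mod 2]

Computing each output sample:
(x ⊛ y)[0] = -6
(x ⊛ y)[1] = 6

x ⊛ y = [-6, 6]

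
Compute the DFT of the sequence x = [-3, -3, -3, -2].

X[k] = Σ(n=0 to 3) x[n] · ω_4^(nk)
where ω_4 = e^(-2πi/4)

Computing each X[k]:
X[0] = -11
X[1] = 1i
X[2] = -1
X[3] = -1i

X = [-11, 1i, -1, -1i]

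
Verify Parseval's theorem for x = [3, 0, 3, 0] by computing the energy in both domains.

Time domain:
Σ|x[n]|² = |3|² + |0|² + |3|² + |0|² = 18.0000

Frequency domain:
(1/4)Σ|X[k]|² = (1/4)(|6|² + |0|² + |6|² + |0|²) = (1/4)·72.0000 = 18.0000

Both sides agree, confirming Parseval's theorem.

Σ|x[n]|² = (1/N)Σ|X[k]|² = 18.0000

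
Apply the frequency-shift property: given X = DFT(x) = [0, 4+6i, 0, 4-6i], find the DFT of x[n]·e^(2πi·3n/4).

Modulation property: DFT(ω_4^(-3n)·x[n]) = X[(k-3) mod 4], so circularly shift X by 3 positions.

X[k-3] = [4+6i, 0, 4-6i, 0]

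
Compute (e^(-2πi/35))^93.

Since ω_35^35 = 1, powers reduce modulo 35.
93 mod 35 = 23
So ω_35^93 = ω_35^23 = e^(-2πi·23/35)

ω_35^93 = ω_35^23 = -0.5509+0.8346i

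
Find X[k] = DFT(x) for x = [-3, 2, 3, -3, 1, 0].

X[k] = Σ(n=0 to 5) x[n] · ω_6^(nk)
where ω_6 = e^(-2πi/6)

Computing each X[k]:
X[0] = 0
X[1] = -1.0000-3.4641i
X[2] = -9
X[3] = 2
X[4] = -9
X[5] = -1.0000+3.4641i

X = [0, -1.0000-3.4641i, -9, 2, -9, -1.0000+3.4641i]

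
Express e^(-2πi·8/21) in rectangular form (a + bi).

ω_21^8 = e^(-2πi·8/21)
= cos(-2π·8/21) + i·sin(-2π·8/21)
= cos(-16π/21) + i·sin(-16π/21)

ω_21^8 = cos(-16π/21) + i·sin(-16π/21) = -0.7331-0.6802i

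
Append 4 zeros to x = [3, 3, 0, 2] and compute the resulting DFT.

Original 4-point DFT: [8, 3-1i, -2, 3+1i]
Zero-padded 8-point DFT provides frequency interpolation.

DFT_8([x, 0, ...]) = [8, 3.7071-3.5355i, 3-1i, 2.2929-3.5355i, -2, 2.2929+3.5355i, 3+1i, 3.7071+3.5355i]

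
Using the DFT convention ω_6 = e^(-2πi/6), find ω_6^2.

ω_6^2 = e^(-2πi·2/6)
= cos(-2π·2/6) + i·sin(-2π·2/6)
= cos(-4π/6) + i·sin(-4π/6)

ω_6^2 = cos(-4π/6) + i·sin(-4π/6) = -0.5000-0.8660i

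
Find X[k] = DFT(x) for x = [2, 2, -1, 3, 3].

X[k] = Σ(n=0 to 4) x[n] · ω_5^(nk)
where ω_5 = e^(-2πi/5)

Computing each X[k]:
X[0] = 9
X[1] = 1.9271+3.3022i
X[2] = -1.4271-3.2164i
X[3] = -1.4271+3.2164i
X[4] = 1.9271-3.3022i

X = [9, 1.9271+3.3022i, -1.4271-3.2164i, -1.4271+3.2164i, 1.9271-3.3022i]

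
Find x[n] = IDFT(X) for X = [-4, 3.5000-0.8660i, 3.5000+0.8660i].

x[n] = (1/3) Σ(k=0 to 2) X[k] · e^(2πikn/3)

Computing each x[n]:
x[0] = 1
x[1] = -2
x[2] = -3

x = [1, -2, -3]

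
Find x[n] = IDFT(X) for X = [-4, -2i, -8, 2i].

x[n] = (1/4) Σ(k=0 to 3) X[k] · e^(2πikn/4)

Computing each x[n]:
x[0] = -3
x[1] = 2
x[2] = -3
x[3] = 0

x = [-3, 2, -3, 0]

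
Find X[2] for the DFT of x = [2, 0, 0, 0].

X[2] = Σ(n=0 to 3) x[n] · ω_4^(2n) where ω_4 = e^(-2πi/4)
= (2)·ω_4^0 + (0)·ω_4^2 + (0)·ω_4^4 + (0)·ω_4^6

X[2] = 2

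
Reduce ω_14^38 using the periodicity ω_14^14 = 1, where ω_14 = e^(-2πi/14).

Since ω_14^14 = 1, powers reduce modulo 14.
38 mod 14 = 10
So ω_14^38 = ω_14^10 = e^(-2πi·10/14)

ω_14^38 = ω_14^10 = -0.2225+0.9749i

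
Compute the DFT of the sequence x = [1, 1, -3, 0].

X[k] = Σ(n=0 to 3) x[n] · ω_4^(nk)
where ω_4 = e^(-2πi/4)

Computing each X[k]:
X[0] = -1
X[1] = 4-1i
X[2] = -3
X[3] = 4+1i

X = [-1, 4-1i, -3, 4+1i]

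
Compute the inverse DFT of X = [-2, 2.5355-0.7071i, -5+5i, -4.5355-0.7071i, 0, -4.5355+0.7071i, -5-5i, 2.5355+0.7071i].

x[n] = (1/8) Σ(k=0 to 7) X[k] · e^(2πikn/8)

Computing each x[n]:
x[0] = -2
x[1] = 0
x[2] = 1
x[3] = 0
x[4] = -1
x[5] = -3
x[6] = 1
x[7] = 2

x = [-2, 0, 1, 0, -1, -3, 1, 2]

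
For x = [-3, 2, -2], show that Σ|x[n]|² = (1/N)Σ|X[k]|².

Time domain:
Σ|x[n]|² = |-3|² + |2|² + |-2|² = 17.0000

Frequency domain:
(1/3)Σ|X[k]|² = (1/3)(|-3|² + |-3.0000-3.4641i|² + |-3.0000+3.4641i|²) = (1/3)·51.0000 = 17.0000

Both sides agree, confirming Parseval's theorem.

Σ|x[n]|² = (1/N)Σ|X[k]|² = 17.0000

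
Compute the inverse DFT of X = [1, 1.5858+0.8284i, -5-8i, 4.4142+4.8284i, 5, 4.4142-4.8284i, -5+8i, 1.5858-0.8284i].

x[n] = (1/8) Σ(k=0 to 7) X[k] · e^(2πikn/8)

Computing each x[n]:
x[0] = 1
x[1] = 0
x[2] = 3
x[3] = -3
x[4] = -2
x[5] = 3
x[6] = 1
x[7] = -2

x = [1, 0, 3, -3, -2, 3, 1, -2]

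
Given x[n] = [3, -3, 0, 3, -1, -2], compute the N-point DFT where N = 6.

X[k] = Σ(n=0 to 5) x[n] · ω_6^(nk)
where ω_6 = e^(-2πi/6)

Computing each X[k]:
X[0] = 0
X[1] = -2
X[2] = 9.0000+1.7321i
X[3] = 4
X[4] = 9.0000-1.7321i
X[5] = -2

X = [0, -2, 9.0000+1.7321i, 4, 9.0000-1.7321i, -2]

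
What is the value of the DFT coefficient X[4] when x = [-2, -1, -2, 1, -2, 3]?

X[4] = Σ(n=0 to 5) x[n] · ω_6^(4n) where ω_6 = e^(-2πi/6)
= (-2)·ω_6^0 + (-1)·ω_6^4 + (-2)·ω_6^8 + (1)·ω_6^12 + (-2)·ω_6^16 + (3)·ω_6^20

X[4] = -3.4641i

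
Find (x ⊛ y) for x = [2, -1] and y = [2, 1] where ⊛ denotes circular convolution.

(x ⊛ y)[n] = Σ(m=0 to 1) x[m] · y[(n-m) mod 2]

Computing each output sample:
(x ⊛ y)[0] = 3
(x ⊛ y)[1] = 0

x ⊛ y = [3, 0]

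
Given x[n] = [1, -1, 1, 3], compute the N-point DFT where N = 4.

X[k] = Σ(n=0 to 3) x[n] · ω_4^(nk)
where ω_4 = e^(-2πi/4)

Computing each X[k]:
X[0] = 4
X[1] = 4i
X[2] = 0
X[3] = -4i

X = [4, 4i, 0, -4i]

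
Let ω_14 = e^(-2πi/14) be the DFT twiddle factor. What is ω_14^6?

ω_14^6 = e^(-2πi·6/14)
= cos(-2π·6/14) + i·sin(-2π·6/14)
= cos(-12π/14) + i·sin(-12π/14)

ω_14^6 = cos(-12π/14) + i·sin(-12π/14) = -0.9010-0.4339i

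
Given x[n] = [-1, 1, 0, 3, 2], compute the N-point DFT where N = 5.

X[k] = Σ(n=0 to 4) x[n] · ω_5^(nk)
where ω_5 = e^(-2πi/5)

Computing each X[k]:
X[0] = 5
X[1] = -2.5000+2.7144i
X[2] = -2.5000-2.2654i
X[3] = -2.5000+2.2654i
X[4] = -2.5000-2.7144i

X = [5, -2.5000+2.7144i, -2.5000-2.2654i, -2.5000+2.2654i, -2.5000-2.7144i]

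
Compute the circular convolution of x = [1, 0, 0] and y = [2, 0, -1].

(x ⊛ y)[n] = Σ(m=0 to 2) x[m] · y[(n-m) mod 3]

Computing each output sample:
(x ⊛ y)[0] = 2
(x ⊛ y)[1] = 0
(x ⊛ y)[2] = -1

x ⊛ y = [2, 0, -1]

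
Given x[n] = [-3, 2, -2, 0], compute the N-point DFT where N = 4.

X[k] = Σ(n=0 to 3) x[n] · ω_4^(nk)
where ω_4 = e^(-2πi/4)

Computing each X[k]:
X[0] = -3
X[1] = -1-2i
X[2] = -7
X[3] = -1+2i

X = [-3, -1-2i, -7, -1+2i]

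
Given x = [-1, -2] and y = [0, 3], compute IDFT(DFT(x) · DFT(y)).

(x ⊛ y)[n] = Σ(m=0 to 1) x[m] · y[(n-m) mod 2]

Computing each output sample:
(x ⊛ y)[0] = -6
(x ⊛ y)[1] = -3

x ⊛ y = [-6, -3]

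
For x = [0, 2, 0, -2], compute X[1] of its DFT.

X[1] = Σ(n=0 to 3) x[n] · ω_4^(1n) where ω_4 = e^(-2πi/4)
= (0)·ω_4^0 + (2)·ω_4^1 + (0)·ω_4^2 + (-2)·ω_4^3

X[1] = -4i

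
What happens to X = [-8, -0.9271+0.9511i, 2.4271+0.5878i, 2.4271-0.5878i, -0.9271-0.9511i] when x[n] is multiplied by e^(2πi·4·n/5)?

Modulation property: DFT(ω_5^(-4n)·x[n]) = X[(k-4) mod 5], so circularly shift X by 4 positions.

X[k-4] = [-0.9271+0.9511i, 2.4271+0.5878i, 2.4271-0.5878i, -0.9271-0.9511i, -8]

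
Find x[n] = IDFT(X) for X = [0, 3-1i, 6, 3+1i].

x[n] = (1/4) Σ(k=0 to 3) X[k] · e^(2πikn/4)

Computing each x[n]:
x[0] = 3
x[1] = -1
x[2] = 0
x[3] = -2

x = [3, -1, 0, -2]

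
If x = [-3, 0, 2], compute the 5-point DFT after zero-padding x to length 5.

Original 3-point DFT: [-1, -4.0000+1.7321i, -4.0000-1.7321i]
Zero-padded 5-point DFT provides frequency interpolation.

DFT_5([x, 0, ...]) = [-1, -4.6180-1.1756i, -2.3820+1.9021i, -2.3820-1.9021i, -4.6180+1.1756i]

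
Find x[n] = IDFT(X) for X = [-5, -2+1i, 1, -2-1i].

x[n] = (1/4) Σ(k=0 to 3) X[k] · e^(2πikn/4)

Computing each x[n]:
x[0] = -2
x[1] = -2
x[2] = 0
x[3] = -1

x = [-2, -2, 0, -1]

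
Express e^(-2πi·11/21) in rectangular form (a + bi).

ω_21^11 = e^(-2πi·11/21)
= cos(-2π·11/21) + i·sin(-2π·11/21)
= cos(-22π/21) + i·sin(-22π/21)

ω_21^11 = cos(-22π/21) + i·sin(-22π/21) = -0.9888+0.1490i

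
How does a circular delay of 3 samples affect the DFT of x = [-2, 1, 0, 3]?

Time shift by 3: X_shifted[k] = ω_4^(3k) · X[k]
Shifted x = [1, 0, 3, -2]

DFT(x[n-3]) = [2, -2-2i, 6, -2+2i]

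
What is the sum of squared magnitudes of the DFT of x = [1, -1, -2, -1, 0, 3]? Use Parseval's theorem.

Parseval: Σ|x[n]|² = (1/N)Σ|X[k]|², so Σ|X[k]|² = N·Σ|x[n]|² = 6·16.0000

Σ|X[k]|² = N·Σ|x[n]|² = 6·16.0000 = 96.0000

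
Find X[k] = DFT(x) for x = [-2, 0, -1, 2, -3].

X[k] = Σ(n=0 to 4) x[n] · ω_5^(nk)
where ω_5 = e^(-2πi/5)

Computing each X[k]:
X[0] = -4
X[1] = -3.7361-1.0898i
X[2] = 0.7361-4.6165i
X[3] = 0.7361+4.6165i
X[4] = -3.7361+1.0898i

X = [-4, -3.7361-1.0898i, 0.7361-4.6165i, 0.7361+4.6165i, -3.7361+1.0898i]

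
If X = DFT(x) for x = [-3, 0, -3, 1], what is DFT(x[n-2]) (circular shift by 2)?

Time shift by 2: X_shifted[k] = ω_4^(2k) · X[k]
Shifted x = [-3, 1, -3, 0]

DFT(x[n-2]) = [-5, -1i, -7, 1i]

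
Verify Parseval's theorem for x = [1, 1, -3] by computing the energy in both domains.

Time domain:
Σ|x[n]|² = |1|² + |1|² + |-3|² = 11.0000

Frequency domain:
(1/3)Σ|X[k]|² = (1/3)(|-1|² + |2.0000-3.4641i|² + |2.0000+3.4641i|²) = (1/3)·33.0000 = 11.0000

Both sides agree, confirming Parseval's theorem.

Σ|x[n]|² = (1/N)Σ|X[k]|² = 11.0000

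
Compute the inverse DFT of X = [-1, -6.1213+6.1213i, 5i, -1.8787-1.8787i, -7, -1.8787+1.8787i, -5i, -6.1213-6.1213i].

x[n] = (1/8) Σ(k=0 to 7) X[k] · e^(2πikn/8)

Computing each x[n]:
x[0] = -3
x[1] = -2
x[2] = -3
x[3] = 2
x[4] = 1
x[5] = 1
x[6] = 1
x[7] = 2

x = [-3, -2, -3, 2, 1, 1, 1, 2]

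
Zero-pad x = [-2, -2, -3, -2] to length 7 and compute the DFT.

Original 4-point DFT: [-9, 1, -1, 1]
Zero-padded 7-point DFT provides frequency interpolation.

DFT_7([x, 0, ...]) = [-9, -0.7775+5.3562i, -0.0990-0.9155i, -1.6235+0.4721i, -1.6235-0.4721i, -0.0990+0.9155i, -0.7775-5.3562i]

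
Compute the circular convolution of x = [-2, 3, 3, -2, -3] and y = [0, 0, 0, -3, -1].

(x ⊛ y)[n] = Σ(m=0 to 4) x[m] · y[(n-m) mod 5]

Computing each output sample:
(x ⊛ y)[0] = -12
(x ⊛ y)[1] = 3
(x ⊛ y)[2] = 11
(x ⊛ y)[3] = 9
(x ⊛ y)[4] = -7

x ⊛ y = [-12, 3, 11, 9, -7]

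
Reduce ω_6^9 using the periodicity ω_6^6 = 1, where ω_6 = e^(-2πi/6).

Since ω_6^6 = 1, powers reduce modulo 6.
9 mod 6 = 3
So ω_6^9 = ω_6^3 = e^(-2πi·3/6)

ω_6^9 = ω_6^3 = -1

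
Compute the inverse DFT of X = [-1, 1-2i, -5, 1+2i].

x[n] = (1/4) Σ(k=0 to 3) X[k] · e^(2πikn/4)

Computing each x[n]:
x[0] = -1
x[1] = 2
x[2] = -2
x[3] = 0

x = [-1, 2, -2, 0]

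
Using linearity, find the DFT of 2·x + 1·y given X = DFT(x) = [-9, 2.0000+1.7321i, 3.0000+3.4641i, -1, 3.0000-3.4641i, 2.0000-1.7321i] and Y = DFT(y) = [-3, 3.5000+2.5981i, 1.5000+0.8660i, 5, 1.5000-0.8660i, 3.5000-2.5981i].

By linearity: DFT(2x + 1y) = 2·DFT(x) + 1·DFT(y)
= 2·[-9, 2.0000+1.7321i, 3.0000+3.4641i, -1, 3.0000-3.4641i, 2.0000-1.7321i] + 1·[-3, 3.5000+2.5981i, 1.5000+0.8660i, 5, 1.5000-0.8660i, 3.5000-2.5981i]

Computing element-wise:
Z[0] = 2·(-9) + 1·(-3) = -21
Z[1] = 2·(2.0000+1.7321i) + 1·(3.5000+2.5981i) = 7.5000+6.0623i
Z[2] = 2·(3.0000+3.4641i) + 1·(1.5000+0.8660i) = 7.5000+7.7942i
Z[3] = 2·(-1) + 1·(5) = 3
Z[4] = 2·(3.0000-3.4641i) + 1·(1.5000-0.8660i) = 7.5000-7.7942i
Z[5] = 2·(2.0000-1.7321i) + 1·(3.5000-2.5981i) = 7.5000-6.0623i

DFT(2x + 1y) = 2·X + 1·Y = [-21, 7.5000+6.0623i, 7.5000+7.7942i, 3, 7.5000-7.7942i, 7.5000-6.0623i]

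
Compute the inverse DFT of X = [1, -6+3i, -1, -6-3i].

x[n] = (1/4) Σ(k=0 to 3) X[k] · e^(2πikn/4)

Computing each x[n]:
x[0] = -3
x[1] = -1
x[2] = 3
x[3] = 2

x = [-3, -1, 3, 2]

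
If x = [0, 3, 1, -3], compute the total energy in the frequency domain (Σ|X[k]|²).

Parseval: Σ|x[n]|² = (1/N)Σ|X[k]|², so Σ|X[k]|² = N·Σ|x[n]|² = 4·19.0000

Σ|X[k]|² = N·Σ|x[n]|² = 4·19.0000 = 76.0000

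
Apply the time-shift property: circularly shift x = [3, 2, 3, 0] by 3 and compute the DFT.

Time shift by 3: X_shifted[k] = ω_4^(3k) · X[k]
Shifted x = [2, 3, 0, 3]

DFT(x[n-3]) = [8, 2, -4, 2]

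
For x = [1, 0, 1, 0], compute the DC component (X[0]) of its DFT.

X[0] = Σ(n=0 to 3) x[n] · ω_4^0 = Σ x[n]
= (1) + (0) + (1) + (0)

X[0] = 2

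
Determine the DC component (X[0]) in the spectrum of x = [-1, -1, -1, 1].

X[0] = Σ(n=0 to 3) x[n] · ω_4^0 = Σ x[n]
= (-1) + (-1) + (-1) + (1)

X[0] = -2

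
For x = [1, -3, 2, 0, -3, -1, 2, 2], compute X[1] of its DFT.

X[1] = Σ(n=0 to 7) x[n] · ω_8^(1n) where ω_8 = e^(-2πi/8)
= (1)·ω_8^0 + (-3)·ω_8^1 + (2)·ω_8^2 + (0)·ω_8^3 + (-3)·ω_8^4 + (-1)·ω_8^5 + (2)·ω_8^6 + (2)·ω_8^7

X[1] = 4.0000+2.8284i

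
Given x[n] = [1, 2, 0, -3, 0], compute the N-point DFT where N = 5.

X[k] = Σ(n=0 to 4) x[n] · ω_5^(nk)
where ω_5 = e^(-2πi/5)

Computing each X[k]:
X[0] = 0
X[1] = 4.0451-3.6655i
X[2] = -1.5451+1.6776i
X[3] = -1.5451-1.6776i
X[4] = 4.0451+3.6655i

X = [0, 4.0451-3.6655i, -1.5451+1.6776i, -1.5451-1.6776i, 4.0451+3.6655i]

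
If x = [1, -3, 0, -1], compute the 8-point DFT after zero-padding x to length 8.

Original 4-point DFT: [-3, 1+2i, 5, 1-2i]
Zero-padded 8-point DFT provides frequency interpolation.

DFT_8([x, 0, ...]) = [-3, -0.4142+2.8284i, 1+2i, 2.4142+2.8284i, 5, 2.4142-2.8284i, 1-2i, -0.4142-2.8284i]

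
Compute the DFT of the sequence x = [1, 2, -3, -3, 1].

X[k] = Σ(n=0 to 4) x[n] · ω_5^(nk)
where ω_5 = e^(-2πi/5)

Computing each X[k]:
X[0] = -2
X[1] = 6.7812-0.9511i
X[2] = -3.2812-0.5878i
X[3] = -3.2812+0.5878i
X[4] = 6.7812+0.9511i

X = [-2, 6.7812-0.9511i, -3.2812-0.5878i, -3.2812+0.5878i, 6.7812+0.9511i]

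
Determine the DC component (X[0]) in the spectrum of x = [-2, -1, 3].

X[0] = Σ(n=0 to 2) x[n] · ω_3^0 = Σ x[n]
= (-2) + (-1) + (3)

X[0] = 0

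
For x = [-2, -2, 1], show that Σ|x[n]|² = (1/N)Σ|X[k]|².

Time domain:
Σ|x[n]|² = |-2|² + |-2|² + |1|² = 9.0000

Frequency domain:
(1/3)Σ|X[k]|² = (1/3)(|-3|² + |-1.5000+2.5981i|² + |-1.5000-2.5981i|²) = (1/3)·27.0000 = 9.0000

Both sides agree, confirming Parseval's theorem.

Σ|x[n]|² = (1/N)Σ|X[k]|² = 9.0000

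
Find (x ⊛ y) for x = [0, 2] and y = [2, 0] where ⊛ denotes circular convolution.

(x ⊛ y)[n] = Σ(m=0 to 1) x[m] · y[(n-m) mod 2]

Computing each output sample:
(x ⊛ y)[0] = 0
(x ⊛ y)[1] = 4

x ⊛ y = [0, 4]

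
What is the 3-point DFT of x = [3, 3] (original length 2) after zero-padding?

Original 2-point DFT: [6, 0]
Zero-padded 3-point DFT provides frequency interpolation.

DFT_3([x, 0, ...]) = [6, 1.5000-2.5981i, 1.5000+2.5981i]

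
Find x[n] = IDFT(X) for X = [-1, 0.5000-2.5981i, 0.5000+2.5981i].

x[n] = (1/3) Σ(k=0 to 2) X[k] · e^(2πikn/3)

Computing each x[n]:
x[0] = 0
x[1] = 1
x[2] = -2

x = [0, 1, -2]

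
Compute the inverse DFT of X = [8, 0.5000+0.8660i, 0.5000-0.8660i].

x[n] = (1/3) Σ(k=0 to 2) X[k] · e^(2πikn/3)

Computing each x[n]:
x[0] = 3
x[1] = 2
x[2] = 3

x = [3, 2, 3]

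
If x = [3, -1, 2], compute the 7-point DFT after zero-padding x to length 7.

Original 3-point DFT: [4, 2.5000+2.5981i, 2.5000-2.5981i]
Zero-padded 7-point DFT provides frequency interpolation.

DFT_7([x, 0, ...]) = [4, 1.9315-1.1680i, 1.4206+1.8427i, 5.1479+1.9975i, 5.1479-1.9975i, 1.4206-1.8427i, 1.9315+1.1680i]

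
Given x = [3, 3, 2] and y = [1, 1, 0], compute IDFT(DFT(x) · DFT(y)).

(x ⊛ y)[n] = Σ(m=0 to 2) x[m] · y[(n-m) mod 3]

Computing each output sample:
(x ⊛ y)[0] = 5
(x ⊛ y)[1] = 6
(x ⊛ y)[2] = 5

x ⊛ y = [5, 6, 5]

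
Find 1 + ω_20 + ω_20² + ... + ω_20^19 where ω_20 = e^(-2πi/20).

Sum of all nth roots of unity equals 0 for n > 1 (geometric series with r ≠ 1).

0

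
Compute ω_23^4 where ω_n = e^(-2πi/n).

ω_23^4 = e^(-2πi·4/23)
= cos(-2π·4/23) + i·sin(-2π·4/23)
= cos(-8π/23) + i·sin(-8π/23)

ω_23^4 = cos(-8π/23) + i·sin(-8π/23) = 0.4601-0.8879i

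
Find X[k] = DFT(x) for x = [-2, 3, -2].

X[k] = Σ(n=0 to 2) x[n] · ω_3^(nk)
where ω_3 = e^(-2πi/3)

Computing each X[k]:
X[0] = -1
X[1] = -2.5000-4.3301i
X[2] = -2.5000+4.3301i

X = [-1, -2.5000-4.3301i, -2.5000+4.3301i]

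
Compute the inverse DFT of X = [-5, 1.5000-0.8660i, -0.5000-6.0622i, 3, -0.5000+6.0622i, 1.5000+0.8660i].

x[n] = (1/6) Σ(k=0 to 5) X[k] · e^(2πikn/6)

Computing each x[n]:
x[0] = 0
x[1] = 1
x[2] = -2
x[3] = -2
x[4] = 1
x[5] = -3

x = [0, 1, -2, -2, 1, -3]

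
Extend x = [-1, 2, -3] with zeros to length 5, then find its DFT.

Original 3-point DFT: [-2, -0.5000-4.3301i, -0.5000+4.3301i]
Zero-padded 5-point DFT provides frequency interpolation.

DFT_5([x, 0, ...]) = [-2, 2.0451-0.1388i, -3.5451-4.0287i, -3.5451+4.0287i, 2.0451+0.1388i]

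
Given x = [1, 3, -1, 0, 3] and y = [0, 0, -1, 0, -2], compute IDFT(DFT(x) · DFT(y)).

(x ⊛ y)[n] = Σ(m=0 to 4) x[m] · y[(n-m) mod 5]

Computing each output sample:
(x ⊛ y)[0] = -6
(x ⊛ y)[1] = -1
(x ⊛ y)[2] = -1
(x ⊛ y)[3] = -9
(x ⊛ y)[4] = -1

x ⊛ y = [-6, -1, -1, -9, -1]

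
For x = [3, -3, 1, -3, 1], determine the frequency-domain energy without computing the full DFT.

Parseval: Σ|x[n]|² = (1/N)Σ|X[k]|², so Σ|X[k]|² = N·Σ|x[n]|² = 5·29.0000

Σ|X[k]|² = N·Σ|x[n]|² = 5·29.0000 = 145.0000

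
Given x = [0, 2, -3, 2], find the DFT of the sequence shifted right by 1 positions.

Time shift by 1: X_shifted[k] = ω_4^(1k) · X[k]
Shifted x = [2, 0, 2, -3]

DFT(x[n-1]) = [1, -3i, 7, 3i]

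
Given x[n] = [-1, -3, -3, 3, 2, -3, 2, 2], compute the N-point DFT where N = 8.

X[k] = Σ(n=0 to 7) x[n] · ω_8^(nk)
where ω_8 = e^(-2πi/8)

Computing each X[k]:
X[0] = -1
X[1] = -3.7071+4.2929i
X[2] = 2+11i
X[3] = -2.2929-5.7071i
X[4] = 1
X[5] = -2.2929+5.7071i
X[6] = 2-11i
X[7] = -3.7071-4.2929i

X = [-1, -3.7071+4.2929i, 2+11i, -2.2929-5.7071i, 1, -2.2929+5.7071i, 2-11i, -3.7071-4.2929i]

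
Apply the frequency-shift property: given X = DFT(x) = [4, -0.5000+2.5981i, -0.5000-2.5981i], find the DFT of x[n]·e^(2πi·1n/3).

Modulation property: DFT(ω_3^(-1n)·x[n]) = X[(k-1) mod 3], so circularly shift X by 1 positions.

X[k-1] = [-0.5000-2.5981i, 4, -0.5000+2.5981i]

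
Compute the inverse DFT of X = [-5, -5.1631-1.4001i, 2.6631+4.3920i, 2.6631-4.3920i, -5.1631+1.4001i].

x[n] = (1/5) Σ(k=0 to 4) X[k] · e^(2πikn/5)

Computing each x[n]:
x[0] = -2
x[1] = -3
x[2] = 3
x[3] = -1
x[4] = -2

x = [-2, -3, 3, -1, -2]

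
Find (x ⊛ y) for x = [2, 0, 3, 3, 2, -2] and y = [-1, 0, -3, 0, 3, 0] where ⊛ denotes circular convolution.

(x ⊛ y)[n] = Σ(m=0 to 5) x[m] · y[(n-m) mod 6]

Computing each output sample:
(x ⊛ y)[0] = 1
(x ⊛ y)[1] = 15
(x ⊛ y)[2] = -3
(x ⊛ y)[3] = -9
(x ⊛ y)[4] = -5
(x ⊛ y)[5] = -7

x ⊛ y = [1, 15, -3, -9, -5, -7]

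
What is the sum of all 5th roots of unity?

Sum of all nth roots of unity equals 0 for n > 1 (geometric series with r ≠ 1).

0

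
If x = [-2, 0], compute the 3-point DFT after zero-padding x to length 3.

Original 2-point DFT: [-2, -2]
Zero-padded 3-point DFT provides frequency interpolation.

DFT_3([x, 0, ...]) = [-2, -2, -2]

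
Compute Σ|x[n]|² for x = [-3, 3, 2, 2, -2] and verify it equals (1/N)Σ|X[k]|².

Time domain:
Σ|x[n]|² = |-3|² + |3|² + |2|² + |2|² + |-2|² = 30.0000

Frequency domain:
(1/5)Σ|X[k]|² = (1/5)(|2|² + |-5.9271-4.7553i|² + |-2.5729-2.9389i|² + |-2.5729+2.9389i|² + |-5.9271+4.7553i|²) = (1/5)·150.0000 = 30.0000

Both sides agree, confirming Parseval's theorem.

Σ|x[n]|² = (1/N)Σ|X[k]|² = 30.0000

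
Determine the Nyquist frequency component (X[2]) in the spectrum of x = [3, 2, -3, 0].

X[2] = Σ(n=0 to 3) x[n] · ω_4^(2n) where ω_4 = e^(-2πi/4)
= (3)·ω_4^0 + (2)·ω_4^2 + (-3)·ω_4^4 + (0)·ω_4^6

X[2] = -2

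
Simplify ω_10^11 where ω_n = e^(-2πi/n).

Since ω_10^10 = 1, powers reduce modulo 10.
11 mod 10 = 1
So ω_10^11 = ω_10^1 = e^(-2πi·1/10)

ω_10^11 = ω_10^1 = 0.8090-0.5878i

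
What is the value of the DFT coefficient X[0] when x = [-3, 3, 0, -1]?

X[0] = Σ(n=0 to 3) x[n] · ω_4^0 = Σ x[n]
= (-3) + (3) + (0) + (-1)

X[0] = -1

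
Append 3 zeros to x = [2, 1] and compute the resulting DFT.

Original 2-point DFT: [3, 1]
Zero-padded 5-point DFT provides frequency interpolation.

DFT_5([x, 0, ...]) = [3, 2.3090-0.9511i, 1.1910-0.5878i, 1.1910+0.5878i, 2.3090+0.9511i]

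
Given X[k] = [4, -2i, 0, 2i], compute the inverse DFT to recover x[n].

x[n] = (1/4) Σ(k=0 to 3) X[k] · e^(2πikn/4)

Computing each x[n]:
x[0] = 1
x[1] = 2
x[2] = 1
x[3] = 0

x = [1, 2, 1, 0]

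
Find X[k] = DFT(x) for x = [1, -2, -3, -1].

X[k] = Σ(n=0 to 3) x[n] · ω_4^(nk)
where ω_4 = e^(-2πi/4)

Computing each X[k]:
X[0] = -5
X[1] = 4+1i
X[2] = 1
X[3] = 4-1i

X = [-5, 4+1i, 1, 4-1i]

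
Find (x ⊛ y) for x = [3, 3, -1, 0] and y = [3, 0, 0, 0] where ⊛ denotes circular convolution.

(x ⊛ y)[n] = Σ(m=0 to 3) x[m] · y[(n-m) mod 4]

Computing each output sample:
(x ⊛ y)[0] = 9
(x ⊛ y)[1] = 9
(x ⊛ y)[2] = -3
(x ⊛ y)[3] = 0

x ⊛ y = [9, 9, -3, 0]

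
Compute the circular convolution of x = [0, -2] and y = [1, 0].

(x ⊛ y)[n] = Σ(m=0 to 1) x[m] · y[(n-m) mod 2]

Computing each output sample:
(x ⊛ y)[0] = 0
(x ⊛ y)[1] = -2

x ⊛ y = [0, -2]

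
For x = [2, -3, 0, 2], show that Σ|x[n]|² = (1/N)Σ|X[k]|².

Time domain:
Σ|x[n]|² = |2|² + |-3|² + |0|² + |2|² = 17.0000

Frequency domain:
(1/4)Σ|X[k]|² = (1/4)(|1|² + |2+5i|² + |3|² + |2-5i|²) = (1/4)·68.0000 = 17.0000

Both sides agree, confirming Parseval's theorem.

Σ|x[n]|² = (1/N)Σ|X[k]|² = 17.0000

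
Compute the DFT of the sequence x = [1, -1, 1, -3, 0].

X[k] = Σ(n=0 to 4) x[n] · ω_5^(nk)
where ω_5 = e^(-2πi/5)

Computing each X[k]:
X[0] = -2
X[1] = 2.3090-1.4001i
X[2] = 1.1910+4.3920i
X[3] = 1.1910-4.3920i
X[4] = 2.3090+1.4001i

X = [-2, 2.3090-1.4001i, 1.1910+4.3920i, 1.1910-4.3920i, 2.3090+1.4001i]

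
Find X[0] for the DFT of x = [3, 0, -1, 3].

X[0] = Σ(n=0 to 3) x[n] · ω_4^0 = Σ x[n]
= (3) + (0) + (-1) + (3)

X[0] = 5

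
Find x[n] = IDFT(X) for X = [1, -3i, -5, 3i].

x[n] = (1/4) Σ(k=0 to 3) X[k] · e^(2πikn/4)

Computing each x[n]:
x[0] = -1
x[1] = 3
x[2] = -1
x[3] = 0

x = [-1, 3, -1, 0]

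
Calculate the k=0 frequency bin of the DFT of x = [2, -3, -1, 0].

X[0] = Σ(n=0 to 3) x[n] · ω_4^0 = Σ x[n]
= (2) + (-3) + (-1) + (0)

X[0] = -2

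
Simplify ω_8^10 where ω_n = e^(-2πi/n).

Since ω_8^8 = 1, powers reduce modulo 8.
10 mod 8 = 2
So ω_8^10 = ω_8^2 = e^(-2πi·2/8)

ω_8^10 = ω_8^2 = -1i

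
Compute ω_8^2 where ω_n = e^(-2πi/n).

ω_8^2 = e^(-2πi·2/8)
= cos(-2π·2/8) + i·sin(-2π·2/8)
= cos(-4π/8) + i·sin(-4π/8)

ω_8^2 = cos(-4π/8) + i·sin(-4π/8) = -1i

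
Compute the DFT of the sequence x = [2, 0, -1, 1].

X[k] = Σ(n=0 to 3) x[n] · ω_4^(nk)
where ω_4 = e^(-2πi/4)

Computing each X[k]:
X[0] = 2
X[1] = 3+1i
X[2] = 0
X[3] = 3-1i

X = [2, 3+1i, 0, 3-1i]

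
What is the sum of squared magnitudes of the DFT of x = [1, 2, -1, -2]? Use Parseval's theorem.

Parseval: Σ|x[n]|² = (1/N)Σ|X[k]|², so Σ|X[k]|² = N·Σ|x[n]|² = 4·10.0000

Σ|X[k]|² = N·Σ|x[n]|² = 4·10.0000 = 40.0000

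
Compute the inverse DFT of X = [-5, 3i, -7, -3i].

x[n] = (1/4) Σ(k=0 to 3) X[k] · e^(2πikn/4)

Computing each x[n]:
x[0] = -3
x[1] = -1
x[2] = -3
x[3] = 2

x = [-3, -1, -3, 2]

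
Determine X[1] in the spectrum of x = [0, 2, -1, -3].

X[1] = Σ(n=0 to 3) x[n] · ω_4^(1n) where ω_4 = e^(-2πi/4)
= (0)·ω_4^0 + (2)·ω_4^1 + (-1)·ω_4^2 + (-3)·ω_4^3

X[1] = 1-5i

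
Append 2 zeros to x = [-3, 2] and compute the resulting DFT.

Original 2-point DFT: [-1, -5]
Zero-padded 4-point DFT provides frequency interpolation.

DFT_4([x, 0, ...]) = [-1, -3-2i, -5, -3+2i]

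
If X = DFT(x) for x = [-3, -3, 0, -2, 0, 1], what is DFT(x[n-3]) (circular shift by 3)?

Time shift by 3: X_shifted[k] = ω_6^(3k) · X[k]
Shifted x = [-2, 0, 1, -3, -3, 0]

DFT(x[n-3]) = [-7, 2.0000-3.4641i, -4.0000+3.4641i, -1, -4.0000-3.4641i, 2.0000+3.4641i]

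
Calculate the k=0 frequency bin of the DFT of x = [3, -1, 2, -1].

X[0] = Σ(n=0 to 3) x[n] · ω_4^0 = Σ x[n]
= (3) + (-1) + (2) + (-1)

X[0] = 3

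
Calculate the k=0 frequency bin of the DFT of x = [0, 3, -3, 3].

X[0] = Σ(n=0 to 3) x[n] · ω_4^0 = Σ x[n]
= (0) + (3) + (-3) + (3)

X[0] = 3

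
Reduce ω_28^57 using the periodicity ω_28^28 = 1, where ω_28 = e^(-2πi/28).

Since ω_28^28 = 1, powers reduce modulo 28.
57 mod 28 = 1
So ω_28^57 = ω_28^1 = e^(-2πi·1/28)

ω_28^57 = ω_28^1 = 0.9749-0.2225i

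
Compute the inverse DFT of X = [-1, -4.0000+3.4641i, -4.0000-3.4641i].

x[n] = (1/3) Σ(k=0 to 2) X[k] · e^(2πikn/3)

Computing each x[n]:
x[0] = -3
x[1] = -1
x[2] = 3

x = [-3, -1, 3]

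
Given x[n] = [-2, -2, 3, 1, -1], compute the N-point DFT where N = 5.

X[k] = Σ(n=0 to 4) x[n] · ω_5^(nk)
where ω_5 = e^(-2πi/5)

Computing each X[k]:
X[0] = -1
X[1] = -6.1631-0.2245i
X[2] = 1.6631+2.4899i
X[3] = 1.6631-2.4899i
X[4] = -6.1631+0.2245i

X = [-1, -6.1631-0.2245i, 1.6631+2.4899i, 1.6631-2.4899i, -6.1631+0.2245i]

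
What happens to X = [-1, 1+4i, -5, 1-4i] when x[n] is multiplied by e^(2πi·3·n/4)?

Modulation property: DFT(ω_4^(-3n)·x[n]) = X[(k-3) mod 4], so circularly shift X by 3 positions.

X[k-3] = [1+4i, -5, 1-4i, -1]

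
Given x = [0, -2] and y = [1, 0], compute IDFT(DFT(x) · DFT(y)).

(x ⊛ y)[n] = Σ(m=0 to 1) x[m] · y[(n-m) mod 2]

Computing each output sample:
(x ⊛ y)[0] = 0
(x ⊛ y)[1] = -2

x ⊛ y = [0, -2]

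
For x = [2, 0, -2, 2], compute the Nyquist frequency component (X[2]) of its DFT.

X[2] = Σ(n=0 to 3) x[n] · ω_4^(2n) where ω_4 = e^(-2πi/4)
= (2)·ω_4^0 + (0)·ω_4^2 + (-2)·ω_4^4 + (2)·ω_4^6

X[2] = -2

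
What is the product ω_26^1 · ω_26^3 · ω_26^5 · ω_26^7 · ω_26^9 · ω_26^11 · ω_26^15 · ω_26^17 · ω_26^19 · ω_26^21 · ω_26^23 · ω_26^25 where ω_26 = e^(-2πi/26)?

The primitive 26th roots of unity are ω_26^k for k coprime to 26: k ∈ {1, 3, 5, 7, 9, 11, 15, 17, 19, 21, 23, 25}
Their product equals the constant term of the cyclotomic polynomial Φ_26(x) up to sign.
For n ≥ 3, the product of all primitive nth roots of unity is 1. (For n=1 it is 1; for n=2 it is -1.)

1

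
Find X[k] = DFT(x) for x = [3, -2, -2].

X[k] = Σ(n=0 to 2) x[n] · ω_3^(nk)
where ω_3 = e^(-2πi/3)

Computing each X[k]:
X[0] = -1
X[1] = 5
X[2] = 5

X = [-1, 5, 5]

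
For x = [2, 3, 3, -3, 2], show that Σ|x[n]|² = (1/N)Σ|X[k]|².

Time domain:
Σ|x[n]|² = |2|² + |3|² + |3|² + |-3|² + |2|² = 35.0000

Frequency domain:
(1/5)Σ|X[k]|² = (1/5)(|7|² + |3.5451-4.4778i|² + |-2.0451+5.1186i|² + |-2.0451-5.1186i|² + |3.5451+4.4778i|²) = (1/5)·175.0000 = 35.0000

Both sides agree, confirming Parseval's theorem.

Σ|x[n]|² = (1/N)Σ|X[k]|² = 35.0000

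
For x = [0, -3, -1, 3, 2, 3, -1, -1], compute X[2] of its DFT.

X[2] = Σ(n=0 to 7) x[n] · ω_8^(2n) where ω_8 = e^(-2πi/8)
= (0)·ω_8^0 + (-3)·ω_8^2 + (-1)·ω_8^4 + (3)·ω_8^6 + (2)·ω_8^8 + (3)·ω_8^10 + (-1)·ω_8^12 + (-1)·ω_8^14

X[2] = 4+2i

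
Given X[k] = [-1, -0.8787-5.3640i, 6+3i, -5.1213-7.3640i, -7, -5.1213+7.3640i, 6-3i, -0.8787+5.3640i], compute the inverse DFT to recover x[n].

x[n] = (1/8) Σ(k=0 to 7) X[k] · e^(2πikn/8)

Computing each x[n]:
x[0] = -1
x[1] = 3
x[2] = -3
x[3] = 3
x[4] = 2
x[5] = -3
x[6] = -2
x[7] = 0

x = [-1, 3, -3, 3, 2, -3, -2, 0]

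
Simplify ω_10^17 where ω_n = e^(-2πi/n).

Since ω_10^10 = 1, powers reduce modulo 10.
17 mod 10 = 7
So ω_10^17 = ω_10^7 = e^(-2πi·7/10)

ω_10^17 = ω_10^7 = -0.3090+0.9511i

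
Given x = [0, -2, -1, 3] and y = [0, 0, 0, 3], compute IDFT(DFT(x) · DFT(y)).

(x ⊛ y)[n] = Σ(m=0 to 3) x[m] · y[(n-m) mod 4]

Computing each output sample:
(x ⊛ y)[0] = -6
(x ⊛ y)[1] = -3
(x ⊛ y)[2] = 9
(x ⊛ y)[3] = 0

x ⊛ y = [-6, -3, 9, 0]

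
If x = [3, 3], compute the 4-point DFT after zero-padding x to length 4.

Original 2-point DFT: [6, 0]
Zero-padded 4-point DFT provides frequency interpolation.

DFT_4([x, 0, ...]) = [6, 3-3i, 0, 3+3i]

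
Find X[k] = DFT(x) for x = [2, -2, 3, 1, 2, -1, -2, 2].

X[k] = Σ(n=0 to 7) x[n] · ω_8^(nk)
where ω_8 = e^(-2πi/8)

Computing each X[k]:
X[0] = 5
X[1] = -3.5858i
X[2] = 3+6i
X[3] = 6.4142i
X[4] = 5
X[5] = -6.4142i
X[6] = 3-6i
X[7] = 3.5858i

X = [5, -3.5858i, 3+6i, 6.4142i, 5, -6.4142i, 3-6i, 3.5858i]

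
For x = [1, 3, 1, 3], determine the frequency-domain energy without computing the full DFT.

Parseval: Σ|x[n]|² = (1/N)Σ|X[k]|², so Σ|X[k]|² = N·Σ|x[n]|² = 4·20.0000

Σ|X[k]|² = N·Σ|x[n]|² = 4·20.0000 = 80.0000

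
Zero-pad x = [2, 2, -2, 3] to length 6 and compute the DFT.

Original 4-point DFT: [5, 4+1i, -5, 4-1i]
Zero-padded 6-point DFT provides frequency interpolation.

DFT_6([x, 0, ...]) = [5, 1, 5.0000-3.4641i, -5, 5.0000+3.4641i, 1]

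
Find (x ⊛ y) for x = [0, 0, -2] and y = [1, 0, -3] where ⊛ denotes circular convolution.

(x ⊛ y)[n] = Σ(m=0 to 2) x[m] · y[(n-m) mod 3]

Computing each output sample:
(x ⊛ y)[0] = 0
(x ⊛ y)[1] = 6
(x ⊛ y)[2] = -2

x ⊛ y = [0, 6, -2]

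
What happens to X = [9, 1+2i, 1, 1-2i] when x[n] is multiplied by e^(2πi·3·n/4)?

Modulation property: DFT(ω_4^(-3n)·x[n]) = X[(k-3) mod 4], so circularly shift X by 3 positions.

X[k-3] = [1+2i, 1, 1-2i, 9]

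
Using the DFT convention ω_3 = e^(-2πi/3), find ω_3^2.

ω_3^2 = e^(-2πi·2/3)
= cos(-2π·2/3) + i·sin(-2π·2/3)
= cos(-4π/3) + i·sin(-4π/3)

ω_3^2 = cos(-4π/3) + i·sin(-4π/3) = -0.5000+0.8660i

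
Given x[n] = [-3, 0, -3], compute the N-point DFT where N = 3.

X[k] = Σ(n=0 to 2) x[n] · ω_3^(nk)
where ω_3 = e^(-2πi/3)

Computing each X[k]:
X[0] = -6
X[1] = -1.5000-2.5981i
X[2] = -1.5000+2.5981i

X = [-6, -1.5000-2.5981i, -1.5000+2.5981i]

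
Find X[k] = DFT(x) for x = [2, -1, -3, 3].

X[k] = Σ(n=0 to 3) x[n] · ω_4^(nk)
where ω_4 = e^(-2πi/4)

Computing each X[k]:
X[0] = 1
X[1] = 5+4i
X[2] = -3
X[3] = 5-4i

X = [1, 5+4i, -3, 5-4i]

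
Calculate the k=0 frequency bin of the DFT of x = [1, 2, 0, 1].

X[0] = Σ(n=0 to 3) x[n] · ω_4^0 = Σ x[n]
= (1) + (2) + (0) + (1)

X[0] = 4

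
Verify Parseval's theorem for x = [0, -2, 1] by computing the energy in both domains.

Time domain:
Σ|x[n]|² = |0|² + |-2|² + |1|² = 5.0000

Frequency domain:
(1/3)Σ|X[k]|² = (1/3)(|-1|² + |0.5000+2.5981i|² + |0.5000-2.5981i|²) = (1/3)·15.0000 = 5.0000

Both sides agree, confirming Parseval's theorem.

Σ|x[n]|² = (1/N)Σ|X[k]|² = 5.0000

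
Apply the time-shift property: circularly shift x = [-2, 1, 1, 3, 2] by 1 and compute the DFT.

Time shift by 1: X_shifted[k] = ω_5^(1k) · X[k]
Shifted x = [2, -2, 1, 1, 3]

DFT(x[n-1]) = [5, 0.6910+4.7553i, 1.8090+2.9389i, 1.8090-2.9389i, 0.6910-4.7553i]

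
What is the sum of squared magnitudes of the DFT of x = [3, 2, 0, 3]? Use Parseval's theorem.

Parseval: Σ|x[n]|² = (1/N)Σ|X[k]|², so Σ|X[k]|² = N·Σ|x[n]|² = 4·22.0000

Σ|X[k]|² = N·Σ|x[n]|² = 4·22.0000 = 88.0000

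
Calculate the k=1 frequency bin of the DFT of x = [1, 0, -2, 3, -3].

X[1] = Σ(n=0 to 4) x[n] · ω_5^(1n) where ω_5 = e^(-2πi/5)
= (1)·ω_5^0 + (0)·ω_5^1 + (-2)·ω_5^2 + (3)·ω_5^3 + (-3)·ω_5^4

X[1] = -0.7361+0.0858i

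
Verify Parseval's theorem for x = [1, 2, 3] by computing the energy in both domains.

Time domain:
Σ|x[n]|² = |1|² + |2|² + |3|² = 14.0000

Frequency domain:
(1/3)Σ|X[k]|² = (1/3)(|6|² + |-1.5000+0.8660i|² + |-1.5000-0.8660i|²) = (1/3)·42.0000 = 14.0000

Both sides agree, confirming Parseval's theorem.

Σ|x[n]|² = (1/N)Σ|X[k]|² = 14.0000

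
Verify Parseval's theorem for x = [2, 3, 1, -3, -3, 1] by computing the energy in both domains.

Time domain:
Σ|x[n]|² = |2|² + |3|² + |1|² + |-3|² + |-3|² + |1|² = 33.0000

Frequency domain:
(1/6)Σ|X[k]|² = (1/6)(|1|² + |8.0000-5.1962i|² + |-2.0000+1.7321i|² + |-1|² + |-2.0000-1.7321i|² + |8.0000+5.1962i|²) = (1/6)·198.0000 = 33.0000

Both sides agree, confirming Parseval's theorem.

Σ|x[n]|² = (1/N)Σ|X[k]|² = 33.0000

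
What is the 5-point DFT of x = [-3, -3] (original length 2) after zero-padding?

Original 2-point DFT: [-6, 0]
Zero-padded 5-point DFT provides frequency interpolation.

DFT_5([x, 0, ...]) = [-6, -3.9271+2.8532i, -0.5729+1.7634i, -0.5729-1.7634i, -3.9271-2.8532i]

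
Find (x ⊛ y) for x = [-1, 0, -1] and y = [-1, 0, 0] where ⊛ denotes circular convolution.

(x ⊛ y)[n] = Σ(m=0 to 2) x[m] · y[(n-m) mod 3]

Computing each output sample:
(x ⊛ y)[0] = 1
(x ⊛ y)[1] = 0
(x ⊛ y)[2] = 1

x ⊛ y = [1, 0, 1]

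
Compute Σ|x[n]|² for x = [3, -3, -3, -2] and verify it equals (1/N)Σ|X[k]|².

Time domain:
Σ|x[n]|² = |3|² + |-3|² + |-3|² + |-2|² = 31.0000

Frequency domain:
(1/4)Σ|X[k]|² = (1/4)(|-5|² + |6+1i|² + |5|² + |6-1i|²) = (1/4)·124.0000 = 31.0000

Both sides agree, confirming Parseval's theorem.

Σ|x[n]|² = (1/N)Σ|X[k]|² = 31.0000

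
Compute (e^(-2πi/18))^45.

Since ω_18^18 = 1, powers reduce modulo 18.
45 mod 18 = 9
So ω_18^45 = ω_18^9 = e^(-2πi·9/18)

ω_18^45 = ω_18^9 = -1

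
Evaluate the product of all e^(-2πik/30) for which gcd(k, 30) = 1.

The primitive 30th roots of unity are ω_30^k for k coprime to 30: k ∈ {1, 7, 11, 13, 17, 19, 23, 29}
Their product equals the constant term of the cyclotomic polynomial Φ_30(x) up to sign.
For n ≥ 3, the product of all primitive nth roots of unity is 1. (For n=1 it is 1; for n=2 it is -1.)

1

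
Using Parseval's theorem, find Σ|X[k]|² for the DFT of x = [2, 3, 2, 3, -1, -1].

Parseval: Σ|x[n]|² = (1/N)Σ|X[k]|², so Σ|X[k]|² = N·Σ|x[n]|² = 6·28.0000

Σ|X[k]|² = N·Σ|x[n]|² = 6·28.0000 = 168.0000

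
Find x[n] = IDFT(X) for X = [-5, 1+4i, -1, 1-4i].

x[n] = (1/4) Σ(k=0 to 3) X[k] · e^(2πikn/4)

Computing each x[n]:
x[0] = -1
x[1] = -3
x[2] = -2
x[3] = 1

x = [-1, -3, -2, 1]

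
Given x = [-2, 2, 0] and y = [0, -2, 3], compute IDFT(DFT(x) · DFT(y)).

(x ⊛ y)[n] = Σ(m=0 to 2) x[m] · y[(n-m) mod 3]

Computing each output sample:
(x ⊛ y)[0] = 6
(x ⊛ y)[1] = 4
(x ⊛ y)[2] = -10

x ⊛ y = [6, 4, -10]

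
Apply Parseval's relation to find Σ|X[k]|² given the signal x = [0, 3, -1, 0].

Parseval: Σ|x[n]|² = (1/N)Σ|X[k]|², so Σ|X[k]|² = N·Σ|x[n]|² = 4·10.0000

Σ|X[k]|² = N·Σ|x[n]|² = 4·10.0000 = 40.0000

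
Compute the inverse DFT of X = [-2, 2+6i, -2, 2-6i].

x[n] = (1/4) Σ(k=0 to 3) X[k] · e^(2πikn/4)

Computing each x[n]:
x[0] = 0
x[1] = -3
x[2] = -2
x[3] = 3

x = [0, -3, -2, 3]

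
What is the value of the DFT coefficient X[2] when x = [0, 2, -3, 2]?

X[2] = Σ(n=0 to 3) x[n] · ω_4^(2n) where ω_4 = e^(-2πi/4)
= (0)·ω_4^0 + (2)·ω_4^2 + (-3)·ω_4^4 + (2)·ω_4^6

X[2] = -7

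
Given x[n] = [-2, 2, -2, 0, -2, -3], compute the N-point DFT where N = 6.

X[k] = Σ(n=0 to 5) x[n] · ω_6^(nk)
where ω_6 = e^(-2πi/6)

Computing each X[k]:
X[0] = -7
X[1] = -0.5000-4.3301i
X[2] = 0.5000-4.3301i
X[3] = -5
X[4] = 0.5000+4.3301i
X[5] = -0.5000+4.3301i

X = [-7, -0.5000-4.3301i, 0.5000-4.3301i, -5, 0.5000+4.3301i, -0.5000+4.3301i]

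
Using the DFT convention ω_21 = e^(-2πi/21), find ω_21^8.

ω_21^8 = e^(-2πi·8/21)
= cos(-2π·8/21) + i·sin(-2π·8/21)
= cos(-16π/21) + i·sin(-16π/21)

ω_21^8 = cos(-16π/21) + i·sin(-16π/21) = -0.7331-0.6802i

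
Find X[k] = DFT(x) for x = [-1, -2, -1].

X[k] = Σ(n=0 to 2) x[n] · ω_3^(nk)
where ω_3 = e^(-2πi/3)

Computing each X[k]:
X[0] = -4
X[1] = 0.5000+0.8660i
X[2] = 0.5000-0.8660i

X = [-4, 0.5000+0.8660i, 0.5000-0.8660i]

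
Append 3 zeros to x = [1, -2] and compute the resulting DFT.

Original 2-point DFT: [-1, 3]
Zero-padded 5-point DFT provides frequency interpolation.

DFT_5([x, 0, ...]) = [-1, 0.3820+1.9021i, 2.6180+1.1756i, 2.6180-1.1756i, 0.3820-1.9021i]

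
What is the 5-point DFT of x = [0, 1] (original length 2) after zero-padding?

Original 2-point DFT: [1, -1]
Zero-padded 5-point DFT provides frequency interpolation.

DFT_5([x, 0, ...]) = [1, 0.3090-0.9511i, -0.8090-0.5878i, -0.8090+0.5878i, 0.3090+0.9511i]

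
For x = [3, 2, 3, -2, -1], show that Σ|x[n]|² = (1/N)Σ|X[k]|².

Time domain:
Σ|x[n]|² = |3|² + |2|² + |3|² + |-2|² + |-1|² = 27.0000

Frequency domain:
(1/5)Σ|X[k]|² = (1/5)(|5|² + |2.5000-5.7921i|² + |2.5000+2.9919i|² + |2.5000-2.9919i|² + |2.5000+5.7921i|²) = (1/5)·135.0000 = 27.0000

Both sides agree, confirming Parseval's theorem.

Σ|x[n]|² = (1/N)Σ|X[k]|² = 27.0000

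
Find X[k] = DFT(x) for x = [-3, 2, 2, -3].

X[k] = Σ(n=0 to 3) x[n] · ω_4^(nk)
where ω_4 = e^(-2πi/4)

Computing each X[k]:
X[0] = -2
X[1] = -5-5i
X[2] = 0
X[3] = -5+5i

X = [-2, -5-5i, 0, -5+5i]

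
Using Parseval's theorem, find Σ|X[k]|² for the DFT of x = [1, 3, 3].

Parseval: Σ|x[n]|² = (1/N)Σ|X[k]|², so Σ|X[k]|² = N·Σ|x[n]|² = 3·19.0000

Σ|X[k]|² = N·Σ|x[n]|² = 3·19.0000 = 57.0000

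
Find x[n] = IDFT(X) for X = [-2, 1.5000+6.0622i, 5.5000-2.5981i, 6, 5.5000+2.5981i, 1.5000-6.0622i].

x[n] = (1/6) Σ(k=0 to 5) X[k] · e^(2πikn/6)

Computing each x[n]:
x[0] = 3
x[1] = -3
x[2] = -3
x[3] = 0
x[4] = 2
x[5] = -1

x = [3, -3, -3, 0, 2, -1]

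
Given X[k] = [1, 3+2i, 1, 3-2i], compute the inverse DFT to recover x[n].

x[n] = (1/4) Σ(k=0 to 3) X[k] · e^(2πikn/4)

Computing each x[n]:
x[0] = 2
x[1] = -1
x[2] = -1
x[3] = 1

x = [2, -1, -1, 1]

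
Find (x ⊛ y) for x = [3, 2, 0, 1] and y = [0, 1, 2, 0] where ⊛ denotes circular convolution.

(x ⊛ y)[n] = Σ(m=0 to 3) x[m] · y[(n-m) mod 4]

Computing each output sample:
(x ⊛ y)[0] = 1
(x ⊛ y)[1] = 5
(x ⊛ y)[2] = 8
(x ⊛ y)[3] = 4

x ⊛ y = [1, 5, 8, 4]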